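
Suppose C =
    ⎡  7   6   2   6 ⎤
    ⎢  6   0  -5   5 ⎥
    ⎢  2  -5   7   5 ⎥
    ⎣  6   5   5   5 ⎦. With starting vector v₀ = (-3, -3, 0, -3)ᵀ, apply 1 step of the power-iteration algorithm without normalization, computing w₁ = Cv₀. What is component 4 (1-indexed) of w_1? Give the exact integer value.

-48

w1 = Cv₀ = (-57, -33, -6, -48)
The requested component of w1 is -48.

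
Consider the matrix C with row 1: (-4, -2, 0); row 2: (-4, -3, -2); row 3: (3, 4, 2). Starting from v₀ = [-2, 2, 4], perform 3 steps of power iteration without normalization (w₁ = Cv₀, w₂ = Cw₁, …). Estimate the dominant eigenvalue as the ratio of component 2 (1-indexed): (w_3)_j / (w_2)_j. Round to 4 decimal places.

-3.0000

w1 = Cv₀ = (4, -6, 10)
w2 = Cw1 = (-4, -18, 8)
w3 = Cw2 = (52, 54, -68)
Ratio at component: 54 / -18 = -3.0000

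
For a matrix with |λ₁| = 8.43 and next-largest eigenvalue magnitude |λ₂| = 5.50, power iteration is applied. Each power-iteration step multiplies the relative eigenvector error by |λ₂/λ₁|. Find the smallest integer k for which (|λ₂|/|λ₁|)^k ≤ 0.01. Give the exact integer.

11

|λ₂/λ₁| = 5.50/8.43 = 0.65243
Need k ≥ ln(0.01) / ln(0.65243) = -4.6052 / -0.4270 ≈ 10.784
Smallest integer k satisfying the bound: 11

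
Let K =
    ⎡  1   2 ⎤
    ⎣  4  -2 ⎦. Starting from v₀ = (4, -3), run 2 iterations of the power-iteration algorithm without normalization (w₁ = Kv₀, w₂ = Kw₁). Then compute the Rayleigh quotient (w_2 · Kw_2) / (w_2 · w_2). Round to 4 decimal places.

w1 = Kv₀ = (1·4 + 2·(-3); 4·4 + (-2)·(-3)) = (-2, 22)
w2 = Kw1 = (1·(-2) + 2·22; 4·(-2) + (-2)·22) = (42, -52)
Kw2 = (-62, 272)
w2·Kw2 = 42·(-62) + (-52)·272 = -16748; w2·w2 = 42·42 + (-52)·(-52) = 4468
λ ≈ -16748/4468 = -3.7484

λ ≈ -3.7484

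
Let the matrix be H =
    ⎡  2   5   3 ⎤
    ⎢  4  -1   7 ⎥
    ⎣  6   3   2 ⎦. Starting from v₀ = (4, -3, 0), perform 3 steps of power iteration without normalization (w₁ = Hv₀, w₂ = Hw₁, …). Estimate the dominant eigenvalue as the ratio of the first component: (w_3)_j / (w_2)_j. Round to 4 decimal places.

w1 = Hv₀ = (-7, 19, 15)
w2 = Hw1 = (126, 58, 45)
w3 = Hw2 = (677, 761, 1020)
Ratio at component: 677 / 126 = 5.3730

λ ≈ 5.3730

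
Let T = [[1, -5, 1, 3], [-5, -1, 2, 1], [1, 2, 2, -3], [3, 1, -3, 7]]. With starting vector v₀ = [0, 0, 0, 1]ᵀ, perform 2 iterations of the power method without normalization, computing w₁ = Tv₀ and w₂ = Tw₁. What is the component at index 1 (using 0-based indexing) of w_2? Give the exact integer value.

w1 = Tv₀ = (1·0 + (-5)·0 + 1·0 + 3·1; (-5)·0 + (-1)·0 + 2·0 + 1·1; 1·0 + 2·0 + 2·0 + (-3)·1; 3·0 + 1·0 + (-3)·0 + 7·1) = (3, 1, -3, 7)
w2 = Tw1 = (1·3 + (-5)·1 + 1·(-3) + 3·7; (-5)·3 + (-1)·1 + 2·(-3) + 1·7; 1·3 + 2·1 + 2·(-3) + (-3)·7; 3·3 + 1·1 + (-3)·(-3) + 7·7) = (16, -15, -22, 68)
The requested component of w2 is -15.

-15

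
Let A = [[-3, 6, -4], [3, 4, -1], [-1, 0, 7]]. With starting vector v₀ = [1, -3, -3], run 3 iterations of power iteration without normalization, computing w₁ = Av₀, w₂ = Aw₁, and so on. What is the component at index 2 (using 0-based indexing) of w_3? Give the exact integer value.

-1094

w1 = Av₀ = (-9, -6, -22)
w2 = Aw1 = (79, -29, -145)
w3 = Aw2 = (169, 266, -1094)
The requested component of w3 is -1094.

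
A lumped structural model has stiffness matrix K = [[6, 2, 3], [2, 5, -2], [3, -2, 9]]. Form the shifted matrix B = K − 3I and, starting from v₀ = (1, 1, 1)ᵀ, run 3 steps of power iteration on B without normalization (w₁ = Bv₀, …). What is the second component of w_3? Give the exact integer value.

-14

B = K − 3I has rows (3, 2, 3); (2, 2, -2); (3, -2, 6)
w1 = Bv₀ = (3·1 + 2·1 + 3·1; 2·1 + 2·1 + (-2)·1; 3·1 + (-2)·1 + 6·1) = (8, 2, 7)
w2 = Bw1 = (3·8 + 2·2 + 3·7; 2·8 + 2·2 + (-2)·7; 3·8 + (-2)·2 + 6·7) = (49, 6, 62)
w3 = Bw2 = (345, -14, 507)
Requested component of w3: -14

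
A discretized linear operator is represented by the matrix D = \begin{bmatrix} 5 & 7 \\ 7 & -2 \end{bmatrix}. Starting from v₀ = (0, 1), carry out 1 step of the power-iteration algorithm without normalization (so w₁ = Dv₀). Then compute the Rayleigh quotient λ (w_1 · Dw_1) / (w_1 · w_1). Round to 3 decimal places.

0.774

w1 = Dv₀ = (7, -2)
Dw1 = (21, 53)
w1·Dw1 = 7·21 + (-2)·53 = 41; w1·w1 = 7·7 + (-2)·(-2) = 53
λ ≈ 41/53 = 0.774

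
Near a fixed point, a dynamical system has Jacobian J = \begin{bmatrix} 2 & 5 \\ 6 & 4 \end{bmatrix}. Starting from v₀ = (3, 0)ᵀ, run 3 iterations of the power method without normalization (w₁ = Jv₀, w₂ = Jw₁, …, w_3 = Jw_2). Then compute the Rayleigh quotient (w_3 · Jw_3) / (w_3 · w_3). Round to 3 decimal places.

w1 = Jv₀ = (2·3 + 5·0; 6·3 + 4·0) = (6, 18)
w2 = Jw1 = (2·6 + 5·18; 6·6 + 4·18) = (102, 108)
w3 = Jw2 = (744, 1044)
Jw3 = (6708, 8640)
w3·Jw3 = 744·6708 + 1044·8640 = 14010912; w3·w3 = 744·744 + 1044·1044 = 1643472
λ ≈ 14010912/1643472 = 8.525

λ ≈ 8.525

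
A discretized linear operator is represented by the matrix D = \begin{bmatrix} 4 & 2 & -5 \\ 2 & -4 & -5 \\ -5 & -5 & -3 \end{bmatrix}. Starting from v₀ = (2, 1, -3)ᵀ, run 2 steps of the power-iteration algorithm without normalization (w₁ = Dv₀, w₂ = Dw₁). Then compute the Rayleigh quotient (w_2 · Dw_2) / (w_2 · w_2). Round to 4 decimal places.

w1 = Dv₀ = (25, 15, -6)
w2 = Dw1 = (160, 20, -182)
Dw2 = (1590, 1150, -354)
w2·Dw2 = 160·1590 + 20·1150 + (-182)·(-354) = 341828; w2·w2 = 160·160 + 20·20 + (-182)·(-182) = 59124
λ ≈ 341828/59124 = 5.7815

λ ≈ 5.7815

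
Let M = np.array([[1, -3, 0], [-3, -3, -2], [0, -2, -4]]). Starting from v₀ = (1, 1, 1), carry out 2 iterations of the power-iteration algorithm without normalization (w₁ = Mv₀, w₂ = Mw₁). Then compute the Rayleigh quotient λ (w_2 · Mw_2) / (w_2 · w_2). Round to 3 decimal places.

λ ≈ -6.100

w1 = Mv₀ = (1·1 + (-3)·1 + 0·1; (-3)·1 + (-3)·1 + (-2)·1; 0·1 + (-2)·1 + (-4)·1) = (-2, -8, -6)
w2 = Mw1 = (1·(-2) + (-3)·(-8) + 0·(-6); (-3)·(-2) + (-3)·(-8) + (-2)·(-6); 0·(-2) + (-2)·(-8) + (-4)·(-6)) = (22, 42, 40)
Mw2 = (-104, -272, -244)
w2·Mw2 = 22·(-104) + 42·(-272) + 40·(-244) = -23472; w2·w2 = 22·22 + 42·42 + 40·40 = 3848
λ ≈ -23472/3848 = -6.100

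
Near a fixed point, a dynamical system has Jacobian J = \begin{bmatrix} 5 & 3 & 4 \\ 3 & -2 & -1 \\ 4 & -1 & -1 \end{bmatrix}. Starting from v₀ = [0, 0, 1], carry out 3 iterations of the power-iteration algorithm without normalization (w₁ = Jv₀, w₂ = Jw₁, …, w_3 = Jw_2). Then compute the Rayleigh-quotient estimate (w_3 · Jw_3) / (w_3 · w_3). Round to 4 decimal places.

w1 = Jv₀ = (5·0 + 3·0 + 4·1; 3·0 + (-2)·0 + (-1)·1; 4·0 + (-1)·0 + (-1)·1) = (4, -1, -1)
w2 = Jw1 = (5·4 + 3·(-1) + 4·(-1); 3·4 + (-2)·(-1) + (-1)·(-1); 4·4 + (-1)·(-1) + (-1)·(-1)) = (13, 15, 18)
w3 = Jw2 = (182, -9, 19)
Jw3 = (959, 545, 718)
w3·Jw3 = 182·959 + (-9)·545 + 19·718 = 183275; w3·w3 = 182·182 + (-9)·(-9) + 19·19 = 33566
λ ≈ 183275/33566 = 5.4601

λ ≈ 5.4601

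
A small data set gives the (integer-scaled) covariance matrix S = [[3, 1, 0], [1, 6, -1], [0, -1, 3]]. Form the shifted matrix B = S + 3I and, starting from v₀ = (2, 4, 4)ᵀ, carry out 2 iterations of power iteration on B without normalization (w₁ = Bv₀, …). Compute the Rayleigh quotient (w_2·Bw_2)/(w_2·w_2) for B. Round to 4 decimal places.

B = S + 3I has rows (6, 1, 0); (1, 9, -1); (0, -1, 6)
w1 = Bv₀ = (6·2 + 1·4 + 0·4; 1·2 + 9·4 + (-1)·4; 0·2 + (-1)·4 + 6·4) = (16, 34, 20)
w2 = Bw1 = (6·16 + 1·34 + 0·20; 1·16 + 9·34 + (-1)·20; 0·16 + (-1)·34 + 6·20) = (130, 302, 86)
Bw2 = (1082, 2762, 214)
w2·Bw2 = 993188; w2·w2 = 115500; μ ≈ 993188/115500 = 8.5990

μ ≈ 8.5990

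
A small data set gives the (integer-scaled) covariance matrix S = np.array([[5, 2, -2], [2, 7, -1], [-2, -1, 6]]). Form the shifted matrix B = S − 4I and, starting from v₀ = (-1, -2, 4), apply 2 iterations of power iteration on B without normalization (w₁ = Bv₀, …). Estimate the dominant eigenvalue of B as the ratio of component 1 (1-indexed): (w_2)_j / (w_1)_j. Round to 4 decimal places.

4.6923

B = S − 4I has rows (1, 2, -2); (2, 3, -1); (-2, -1, 2)
w1 = Bv₀ = (-13, -12, 12)
w2 = Bw1 = (-61, -74, 62)
Ratio: -61/-13 = 4.6923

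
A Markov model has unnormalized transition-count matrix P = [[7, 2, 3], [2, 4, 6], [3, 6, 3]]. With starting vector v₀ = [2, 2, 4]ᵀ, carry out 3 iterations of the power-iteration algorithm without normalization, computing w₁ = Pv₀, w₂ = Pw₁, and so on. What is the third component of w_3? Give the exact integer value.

4608

w1 = Pv₀ = (7·2 + 2·2 + 3·4; 2·2 + 4·2 + 6·4; 3·2 + 6·2 + 3·4) = (30, 36, 30)
w2 = Pw1 = (7·30 + 2·36 + 3·30; 2·30 + 4·36 + 6·30; 3·30 + 6·36 + 3·30) = (372, 384, 396)
w3 = Pw2 = (4560, 4656, 4608)
The requested component of w3 is 4608.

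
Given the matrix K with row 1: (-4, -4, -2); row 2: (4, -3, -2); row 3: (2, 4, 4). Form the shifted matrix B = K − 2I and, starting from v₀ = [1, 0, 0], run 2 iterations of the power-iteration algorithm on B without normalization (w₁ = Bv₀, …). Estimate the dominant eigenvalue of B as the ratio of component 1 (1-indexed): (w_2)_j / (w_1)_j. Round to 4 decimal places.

B = K − 2I has rows (-6, -4, -2); (4, -5, -2); (2, 4, 2)
w1 = Bv₀ = ((-6)·1 + (-4)·0 + (-2)·0; 4·1 + (-5)·0 + (-2)·0; 2·1 + 4·0 + 2·0) = (-6, 4, 2)
w2 = Bw1 = ((-6)·(-6) + (-4)·4 + (-2)·2; 4·(-6) + (-5)·4 + (-2)·2; 2·(-6) + 4·4 + 2·2) = (16, -48, 8)
Ratio: 16/-6 = -2.6667

μ ≈ -2.6667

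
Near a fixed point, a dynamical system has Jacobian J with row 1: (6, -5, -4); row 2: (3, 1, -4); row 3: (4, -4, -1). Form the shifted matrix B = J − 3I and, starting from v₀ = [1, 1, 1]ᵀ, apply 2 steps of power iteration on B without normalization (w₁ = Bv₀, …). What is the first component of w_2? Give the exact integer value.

13

B = J − 3I has rows (3, -5, -4); (3, -2, -4); (4, -4, -4)
w1 = Bv₀ = (-6, -3, -4)
w2 = Bw1 = (13, 4, 4)
Requested component of w2: 13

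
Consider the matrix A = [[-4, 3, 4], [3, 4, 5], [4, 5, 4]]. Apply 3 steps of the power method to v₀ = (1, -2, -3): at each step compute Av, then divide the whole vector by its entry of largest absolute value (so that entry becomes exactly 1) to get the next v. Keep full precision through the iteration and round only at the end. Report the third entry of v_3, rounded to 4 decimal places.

Av0 = (-22.00000, -20.00000, -18.00000); divide by -22.00000 → v1 = (1.00000, 0.90909, 0.81818)
Av1 = (2.00000, 10.72727, 11.81818); divide by 11.81818 → v2 = (0.16923, 0.90769, 1.00000)
Av2 = (6.04615, 9.13846, 9.21538); divide by 9.21538 → v3 = (0.65609, 0.99165, 1.00000)
Requested entry of v3: -2396/-2396 = 1.0000

1.0000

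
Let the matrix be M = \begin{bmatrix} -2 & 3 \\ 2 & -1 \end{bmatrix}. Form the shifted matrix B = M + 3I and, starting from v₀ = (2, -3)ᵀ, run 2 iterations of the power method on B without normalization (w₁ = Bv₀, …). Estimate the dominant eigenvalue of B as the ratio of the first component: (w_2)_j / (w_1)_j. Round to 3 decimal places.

B = M + 3I has rows (1, 3); (2, 2)
w1 = Bv₀ = (-7, -2)
w2 = Bw1 = (-13, -18)
Ratio: -13/-7 = 1.857

μ ≈ 1.857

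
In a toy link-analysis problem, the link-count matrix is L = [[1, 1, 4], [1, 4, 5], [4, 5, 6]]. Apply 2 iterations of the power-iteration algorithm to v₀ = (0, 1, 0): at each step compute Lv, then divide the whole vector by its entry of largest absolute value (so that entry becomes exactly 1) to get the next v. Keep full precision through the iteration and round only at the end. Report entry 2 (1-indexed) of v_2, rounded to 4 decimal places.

Lv0 = (1.00000, 4.00000, 5.00000); divide by 5.00000 → v1 = (0.20000, 0.80000, 1.00000)
Lv1 = (5.00000, 8.40000, 10.80000); divide by 10.80000 → v2 = (0.46296, 0.77778, 1.00000)
Requested entry of v2: 42/54 = 0.7778

0.7778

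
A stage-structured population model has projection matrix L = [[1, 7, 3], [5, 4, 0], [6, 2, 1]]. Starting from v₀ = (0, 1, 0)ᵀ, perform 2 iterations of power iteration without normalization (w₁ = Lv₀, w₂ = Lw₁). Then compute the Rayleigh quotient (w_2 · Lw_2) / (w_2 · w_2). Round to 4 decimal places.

9.2146

w1 = Lv₀ = (1·0 + 7·1 + 3·0; 5·0 + 4·1 + 0·0; 6·0 + 2·1 + 1·0) = (7, 4, 2)
w2 = Lw1 = (1·7 + 7·4 + 3·2; 5·7 + 4·4 + 0·2; 6·7 + 2·4 + 1·2) = (41, 51, 52)
Lw2 = (554, 409, 400)
w2·Lw2 = 41·554 + 51·409 + 52·400 = 64373; w2·w2 = 41·41 + 51·51 + 52·52 = 6986
λ ≈ 64373/6986 = 9.2146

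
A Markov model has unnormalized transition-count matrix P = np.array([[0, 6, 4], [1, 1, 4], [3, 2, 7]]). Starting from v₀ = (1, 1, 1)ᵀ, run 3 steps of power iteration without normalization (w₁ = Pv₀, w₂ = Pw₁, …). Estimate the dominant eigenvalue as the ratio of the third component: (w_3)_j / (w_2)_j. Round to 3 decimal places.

λ ≈ 10.016

w1 = Pv₀ = (0·1 + 6·1 + 4·1; 1·1 + 1·1 + 4·1; 3·1 + 2·1 + 7·1) = (10, 6, 12)
w2 = Pw1 = (0·10 + 6·6 + 4·12; 1·10 + 1·6 + 4·12; 3·10 + 2·6 + 7·12) = (84, 64, 126)
w3 = Pw2 = (888, 652, 1262)
Ratio at component: 1262 / 126 = 10.016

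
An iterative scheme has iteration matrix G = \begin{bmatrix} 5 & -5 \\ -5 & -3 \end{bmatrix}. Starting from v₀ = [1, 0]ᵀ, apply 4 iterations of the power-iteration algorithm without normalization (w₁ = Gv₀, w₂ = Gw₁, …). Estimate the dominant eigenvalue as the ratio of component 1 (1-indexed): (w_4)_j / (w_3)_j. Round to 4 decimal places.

λ ≈ 8.6667

w1 = Gv₀ = (5, -5)
w2 = Gw1 = (50, -10)
w3 = Gw2 = (300, -220)
w4 = Gw3 = (2600, -840)
Ratio at component: 2600 / 300 = 8.6667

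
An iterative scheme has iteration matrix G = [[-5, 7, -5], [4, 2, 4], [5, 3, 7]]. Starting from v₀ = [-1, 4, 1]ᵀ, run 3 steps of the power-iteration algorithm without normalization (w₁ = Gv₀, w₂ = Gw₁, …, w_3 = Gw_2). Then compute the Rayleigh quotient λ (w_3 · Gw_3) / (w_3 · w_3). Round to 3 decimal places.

w1 = Gv₀ = (28, 8, 14)
w2 = Gw1 = (-154, 184, 262)
w3 = Gw2 = (748, 800, 1616)
Gw3 = (-6220, 11056, 17452)
w3·Gw3 = 748·(-6220) + 800·11056 + 1616·17452 = 32394672; w3·w3 = 748·748 + 800·800 + 1616·1616 = 3810960
λ ≈ 32394672/3810960 = 8.500

8.500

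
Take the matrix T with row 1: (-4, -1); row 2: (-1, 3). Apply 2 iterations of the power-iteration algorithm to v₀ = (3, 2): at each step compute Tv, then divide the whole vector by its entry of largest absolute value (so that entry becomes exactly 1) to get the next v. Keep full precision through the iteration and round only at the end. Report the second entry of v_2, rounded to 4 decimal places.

0.4340

Tv0 = (-14.00000, 3.00000); divide by -14.00000 → v1 = (1.00000, -0.21429)
Tv1 = (-3.78571, -1.64286); divide by -3.78571 → v2 = (1.00000, 0.43396)
Requested entry of v2: 23/53 = 0.4340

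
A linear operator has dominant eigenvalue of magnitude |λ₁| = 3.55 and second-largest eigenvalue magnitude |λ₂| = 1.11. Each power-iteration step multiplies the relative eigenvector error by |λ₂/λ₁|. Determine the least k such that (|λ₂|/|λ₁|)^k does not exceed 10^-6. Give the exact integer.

12

|λ₂/λ₁| = 1.11/3.55 = 0.31268
Need k ≥ ln(10^-6) / ln(0.31268) = -13.8155 / -1.1626 ≈ 11.883
Smallest integer k satisfying the bound: 12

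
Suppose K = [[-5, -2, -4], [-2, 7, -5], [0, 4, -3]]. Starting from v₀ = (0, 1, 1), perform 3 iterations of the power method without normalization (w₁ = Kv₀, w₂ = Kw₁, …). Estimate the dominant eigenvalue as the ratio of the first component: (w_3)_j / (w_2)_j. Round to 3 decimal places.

w1 = Kv₀ = (-6, 2, 1)
w2 = Kw1 = (22, 21, 5)
w3 = Kw2 = (-172, 78, 69)
Ratio at component: -172 / 22 = -7.818

-7.818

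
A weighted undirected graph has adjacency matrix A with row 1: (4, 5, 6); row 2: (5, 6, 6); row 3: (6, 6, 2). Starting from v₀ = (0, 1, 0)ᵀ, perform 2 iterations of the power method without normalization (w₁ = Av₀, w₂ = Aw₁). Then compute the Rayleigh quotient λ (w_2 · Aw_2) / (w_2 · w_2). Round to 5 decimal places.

15.41850

w1 = Av₀ = (5, 6, 6)
w2 = Aw1 = (86, 97, 78)
Aw2 = (1297, 1480, 1254)
w2·Aw2 = 86·1297 + 97·1480 + 78·1254 = 352914; w2·w2 = 86·86 + 97·97 + 78·78 = 22889
λ ≈ 352914/22889 = 15.41850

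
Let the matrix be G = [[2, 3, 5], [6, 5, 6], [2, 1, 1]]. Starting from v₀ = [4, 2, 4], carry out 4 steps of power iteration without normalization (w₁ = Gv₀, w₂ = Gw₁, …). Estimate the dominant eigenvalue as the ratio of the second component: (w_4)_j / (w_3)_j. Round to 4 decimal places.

λ ≈ 9.7126

w1 = Gv₀ = (34, 58, 14)
w2 = Gw1 = (312, 578, 140)
w3 = Gw2 = (3058, 5602, 1342)
w4 = Gw3 = (29632, 54410, 13060)
Ratio at component: 54410 / 5602 = 9.7126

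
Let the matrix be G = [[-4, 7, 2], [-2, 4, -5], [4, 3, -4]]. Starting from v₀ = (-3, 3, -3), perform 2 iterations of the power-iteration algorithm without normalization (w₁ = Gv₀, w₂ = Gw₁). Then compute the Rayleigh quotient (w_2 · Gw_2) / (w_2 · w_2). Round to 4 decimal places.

λ ≈ -0.7068

w1 = Gv₀ = ((-4)·(-3) + 7·3 + 2·(-3); (-2)·(-3) + 4·3 + (-5)·(-3); 4·(-3) + 3·3 + (-4)·(-3)) = (27, 33, 9)
w2 = Gw1 = ((-4)·27 + 7·33 + 2·9; (-2)·27 + 4·33 + (-5)·9; 4·27 + 3·33 + (-4)·9) = (141, 33, 171)
Gw2 = (9, -1005, -21)
w2·Gw2 = 141·9 + 33·(-1005) + 171·(-21) = -35487; w2·w2 = 141·141 + 33·33 + 171·171 = 50211
λ ≈ -35487/50211 = -0.7068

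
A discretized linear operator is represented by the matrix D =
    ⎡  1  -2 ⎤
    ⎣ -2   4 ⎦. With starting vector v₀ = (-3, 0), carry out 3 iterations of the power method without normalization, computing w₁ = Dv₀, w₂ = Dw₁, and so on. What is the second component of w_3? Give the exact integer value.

150

w1 = Dv₀ = (-3, 6)
w2 = Dw1 = (-15, 30)
w3 = Dw2 = (-75, 150)
The requested component of w3 is 150.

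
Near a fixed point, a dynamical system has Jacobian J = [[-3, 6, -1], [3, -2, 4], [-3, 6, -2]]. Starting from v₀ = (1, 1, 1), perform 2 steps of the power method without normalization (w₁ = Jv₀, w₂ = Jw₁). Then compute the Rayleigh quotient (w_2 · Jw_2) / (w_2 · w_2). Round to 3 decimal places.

-4.520

w1 = Jv₀ = ((-3)·1 + 6·1 + (-1)·1; 3·1 + (-2)·1 + 4·1; (-3)·1 + 6·1 + (-2)·1) = (2, 5, 1)
w2 = Jw1 = ((-3)·2 + 6·5 + (-1)·1; 3·2 + (-2)·5 + 4·1; (-3)·2 + 6·5 + (-2)·1) = (23, 0, 22)
Jw2 = (-91, 157, -113)
w2·Jw2 = 23·(-91) + 0·157 + 22·(-113) = -4579; w2·w2 = 23·23 + 0·0 + 22·22 = 1013
λ ≈ -4579/1013 = -4.520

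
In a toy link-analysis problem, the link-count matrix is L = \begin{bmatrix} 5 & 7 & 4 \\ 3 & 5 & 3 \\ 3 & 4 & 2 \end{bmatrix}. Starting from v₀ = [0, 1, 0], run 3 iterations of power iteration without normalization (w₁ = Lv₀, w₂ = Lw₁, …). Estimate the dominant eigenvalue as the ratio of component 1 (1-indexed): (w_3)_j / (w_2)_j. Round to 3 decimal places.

w1 = Lv₀ = (5·0 + 7·1 + 4·0; 3·0 + 5·1 + 3·0; 3·0 + 4·1 + 2·0) = (7, 5, 4)
w2 = Lw1 = (5·7 + 7·5 + 4·4; 3·7 + 5·5 + 3·4; 3·7 + 4·5 + 2·4) = (86, 58, 49)
w3 = Lw2 = (1032, 695, 588)
Ratio at component: 1032 / 86 = 12.000

12.000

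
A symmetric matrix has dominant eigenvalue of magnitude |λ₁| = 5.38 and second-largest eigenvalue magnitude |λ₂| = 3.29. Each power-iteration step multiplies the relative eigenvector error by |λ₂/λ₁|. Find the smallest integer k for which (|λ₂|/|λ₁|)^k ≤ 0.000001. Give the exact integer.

29

|λ₂/λ₁| = 3.29/5.38 = 0.61152
Need k ≥ ln(0.000001) / ln(0.61152) = -13.8155 / -0.4918 ≈ 28.092
Smallest integer k satisfying the bound: 29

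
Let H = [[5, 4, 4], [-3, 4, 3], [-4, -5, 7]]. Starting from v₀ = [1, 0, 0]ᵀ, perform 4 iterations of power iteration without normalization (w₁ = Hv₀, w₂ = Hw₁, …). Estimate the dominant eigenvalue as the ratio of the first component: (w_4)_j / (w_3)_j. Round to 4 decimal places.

w1 = Hv₀ = (5, -3, -4)
w2 = Hw1 = (-3, -39, -33)
w3 = Hw2 = (-303, -246, -24)
w4 = Hw3 = (-2595, -147, 2274)
Ratio at component: -2595 / -303 = 8.5644

λ ≈ 8.5644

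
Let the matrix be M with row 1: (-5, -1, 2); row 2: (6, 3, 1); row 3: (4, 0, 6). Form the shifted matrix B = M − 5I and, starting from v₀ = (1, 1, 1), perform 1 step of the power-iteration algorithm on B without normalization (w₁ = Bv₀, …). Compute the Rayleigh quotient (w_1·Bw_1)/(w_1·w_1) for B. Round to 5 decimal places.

B = M − 5I has rows (-10, -1, 2); (6, -2, 1); (4, 0, 1)
w1 = Bv₀ = (-9, 5, 5)
Bw1 = (95, -59, -31)
w1·Bw1 = -1305; w1·w1 = 131; μ ≈ -1305/131 = -9.96183

μ ≈ -9.96183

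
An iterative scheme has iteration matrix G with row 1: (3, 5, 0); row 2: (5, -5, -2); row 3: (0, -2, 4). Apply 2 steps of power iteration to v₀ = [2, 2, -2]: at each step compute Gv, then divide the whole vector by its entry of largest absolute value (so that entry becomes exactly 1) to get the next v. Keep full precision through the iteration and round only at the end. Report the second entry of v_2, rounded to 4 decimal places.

1.0000

Gv0 = (16.00000, 4.00000, -12.00000); divide by 16.00000 → v1 = (1.00000, 0.25000, -0.75000)
Gv1 = (4.25000, 5.25000, -3.50000); divide by 5.25000 → v2 = (0.80952, 1.00000, -0.66667)
Requested entry of v2: 84/84 = 1.0000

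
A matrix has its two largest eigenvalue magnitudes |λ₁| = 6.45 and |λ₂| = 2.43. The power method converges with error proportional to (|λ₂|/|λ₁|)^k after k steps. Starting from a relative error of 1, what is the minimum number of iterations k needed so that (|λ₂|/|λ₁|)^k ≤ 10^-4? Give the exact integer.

10

|λ₂/λ₁| = 2.43/6.45 = 0.37674
Need k ≥ ln(10^-4) / ln(0.37674) = -9.2103 / -0.9762 ≈ 9.435
Smallest integer k satisfying the bound: 10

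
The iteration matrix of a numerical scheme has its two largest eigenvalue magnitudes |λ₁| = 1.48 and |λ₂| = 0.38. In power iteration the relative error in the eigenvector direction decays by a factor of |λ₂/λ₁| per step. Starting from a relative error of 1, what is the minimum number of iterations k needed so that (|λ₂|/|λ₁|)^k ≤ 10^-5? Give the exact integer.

9

|λ₂/λ₁| = 0.38/1.48 = 0.25676
Need k ≥ ln(10^-5) / ln(0.25676) = -11.5129 / -1.3596 ≈ 8.468
Smallest integer k satisfying the bound: 9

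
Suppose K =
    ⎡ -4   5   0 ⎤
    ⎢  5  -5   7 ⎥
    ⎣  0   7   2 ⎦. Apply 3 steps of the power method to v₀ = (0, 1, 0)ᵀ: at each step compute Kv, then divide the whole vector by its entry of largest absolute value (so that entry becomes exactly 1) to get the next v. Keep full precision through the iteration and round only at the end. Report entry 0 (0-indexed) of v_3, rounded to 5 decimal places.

-0.77855

Kv0 = (5.000000, -5.000000, 7.000000); divide by 7.000000 → v1 = (0.714286, -0.714286, 1.000000)
Kv1 = (-6.428571, 14.142857, -3.000000); divide by 14.142857 → v2 = (-0.454545, 1.000000, -0.212121)
Kv2 = (6.818182, -8.757576, 6.575758); divide by -8.757576 → v3 = (-0.778547, 1.000000, -0.750865)
Requested entry of v3: 675/-867 = -0.77855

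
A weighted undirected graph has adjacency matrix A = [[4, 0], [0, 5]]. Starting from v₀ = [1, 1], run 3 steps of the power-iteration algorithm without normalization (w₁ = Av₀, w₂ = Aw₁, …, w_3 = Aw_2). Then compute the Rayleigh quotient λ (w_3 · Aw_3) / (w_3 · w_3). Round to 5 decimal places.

λ ≈ 4.79230

w1 = Av₀ = (4, 5)
w2 = Aw1 = (16, 25)
w3 = Aw2 = (64, 125)
Aw3 = (256, 625)
w3·Aw3 = 64·256 + 125·625 = 94509; w3·w3 = 64·64 + 125·125 = 19721
λ ≈ 94509/19721 = 4.79230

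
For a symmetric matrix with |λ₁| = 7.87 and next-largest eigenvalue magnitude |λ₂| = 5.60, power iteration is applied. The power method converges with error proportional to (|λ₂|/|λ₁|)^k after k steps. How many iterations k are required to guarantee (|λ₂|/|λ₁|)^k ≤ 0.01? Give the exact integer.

14

|λ₂/λ₁| = 5.60/7.87 = 0.71156
Need k ≥ ln(0.01) / ln(0.71156) = -4.6052 / -0.3403 ≈ 13.533
Smallest integer k satisfying the bound: 14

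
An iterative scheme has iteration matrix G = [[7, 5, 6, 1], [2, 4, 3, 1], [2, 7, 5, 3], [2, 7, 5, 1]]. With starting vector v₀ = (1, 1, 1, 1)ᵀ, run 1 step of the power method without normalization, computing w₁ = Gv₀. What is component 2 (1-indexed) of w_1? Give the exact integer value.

10

w1 = Gv₀ = (19, 10, 17, 15)
The requested component of w1 is 10.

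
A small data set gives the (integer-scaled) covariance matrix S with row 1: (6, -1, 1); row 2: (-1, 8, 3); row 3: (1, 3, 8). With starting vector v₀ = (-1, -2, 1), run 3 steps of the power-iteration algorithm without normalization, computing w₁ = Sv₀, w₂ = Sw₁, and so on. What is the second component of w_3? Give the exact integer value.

w1 = Sv₀ = (6·(-1) + (-1)·(-2) + 1·1; (-1)·(-1) + 8·(-2) + 3·1; 1·(-1) + 3·(-2) + 8·1) = (-3, -12, 1)
w2 = Sw1 = (6·(-3) + (-1)·(-12) + 1·1; (-1)·(-3) + 8·(-12) + 3·1; 1·(-3) + 3·(-12) + 8·1) = (-5, -90, -31)
w3 = Sw2 = (29, -808, -523)
The requested component of w3 is -808.

-808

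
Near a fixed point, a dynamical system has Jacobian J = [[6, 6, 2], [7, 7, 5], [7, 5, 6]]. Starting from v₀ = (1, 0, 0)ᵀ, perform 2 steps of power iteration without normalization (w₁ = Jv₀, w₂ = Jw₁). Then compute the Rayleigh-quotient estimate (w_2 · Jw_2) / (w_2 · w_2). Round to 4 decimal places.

w1 = Jv₀ = (6·1 + 6·0 + 2·0; 7·1 + 7·0 + 5·0; 7·1 + 5·0 + 6·0) = (6, 7, 7)
w2 = Jw1 = (6·6 + 6·7 + 2·7; 7·6 + 7·7 + 5·7; 7·6 + 5·7 + 6·7) = (92, 126, 119)
Jw2 = (1546, 2121, 1988)
w2·Jw2 = 92·1546 + 126·2121 + 119·1988 = 646050; w2·w2 = 92·92 + 126·126 + 119·119 = 38501
λ ≈ 646050/38501 = 16.7801

16.7801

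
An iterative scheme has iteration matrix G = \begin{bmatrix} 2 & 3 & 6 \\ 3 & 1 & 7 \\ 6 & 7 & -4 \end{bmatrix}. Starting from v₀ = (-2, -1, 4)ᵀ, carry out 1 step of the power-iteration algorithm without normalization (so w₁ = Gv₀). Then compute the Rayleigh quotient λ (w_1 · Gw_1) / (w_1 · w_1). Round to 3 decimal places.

w1 = Gv₀ = (2·(-2) + 3·(-1) + 6·4; 3·(-2) + 1·(-1) + 7·4; 6·(-2) + 7·(-1) + (-4)·4) = (17, 21, -35)
Gw1 = (-113, -173, 389)
w1·Gw1 = 17·(-113) + 21·(-173) + (-35)·389 = -19169; w1·w1 = 17·17 + 21·21 + (-35)·(-35) = 1955
λ ≈ -19169/1955 = -9.805

λ ≈ -9.805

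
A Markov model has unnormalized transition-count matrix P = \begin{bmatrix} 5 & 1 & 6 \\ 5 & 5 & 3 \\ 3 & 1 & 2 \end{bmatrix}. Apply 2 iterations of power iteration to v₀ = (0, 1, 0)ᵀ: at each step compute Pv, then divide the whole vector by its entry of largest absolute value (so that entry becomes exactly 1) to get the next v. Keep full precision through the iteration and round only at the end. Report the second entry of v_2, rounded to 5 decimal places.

1.00000

Pv0 = (1.000000, 5.000000, 1.000000); divide by 5.000000 → v1 = (0.200000, 1.000000, 0.200000)
Pv1 = (3.200000, 6.600000, 2.000000); divide by 6.600000 → v2 = (0.484848, 1.000000, 0.303030)
Requested entry of v2: 33/33 = 1.00000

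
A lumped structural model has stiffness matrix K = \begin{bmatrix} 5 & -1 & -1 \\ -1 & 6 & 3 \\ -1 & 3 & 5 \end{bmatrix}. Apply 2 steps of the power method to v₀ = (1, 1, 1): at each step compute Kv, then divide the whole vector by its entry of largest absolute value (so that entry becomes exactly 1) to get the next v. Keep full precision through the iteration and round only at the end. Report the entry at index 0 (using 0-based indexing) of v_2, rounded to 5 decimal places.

0.00000

Kv0 = (3.000000, 8.000000, 7.000000); divide by 8.000000 → v1 = (0.375000, 1.000000, 0.875000)
Kv1 = (0.000000, 8.250000, 7.000000); divide by 8.250000 → v2 = (0.000000, 1.000000, 0.848485)
Requested entry of v2: 0/66 = 0.00000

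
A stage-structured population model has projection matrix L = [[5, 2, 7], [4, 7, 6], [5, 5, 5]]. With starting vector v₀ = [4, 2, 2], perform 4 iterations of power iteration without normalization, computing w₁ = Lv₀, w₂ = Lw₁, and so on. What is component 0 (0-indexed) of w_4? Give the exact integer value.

w1 = Lv₀ = (5·4 + 2·2 + 7·2; 4·4 + 7·2 + 6·2; 5·4 + 5·2 + 5·2) = (38, 42, 40)
w2 = Lw1 = (5·38 + 2·42 + 7·40; 4·38 + 7·42 + 6·40; 5·38 + 5·42 + 5·40) = (554, 686, 600)
w3 = Lw2 = (8342, 10618, 9200)
w4 = Lw3 = (127346, 162894, 140800)
The requested component of w4 is 127346.

127346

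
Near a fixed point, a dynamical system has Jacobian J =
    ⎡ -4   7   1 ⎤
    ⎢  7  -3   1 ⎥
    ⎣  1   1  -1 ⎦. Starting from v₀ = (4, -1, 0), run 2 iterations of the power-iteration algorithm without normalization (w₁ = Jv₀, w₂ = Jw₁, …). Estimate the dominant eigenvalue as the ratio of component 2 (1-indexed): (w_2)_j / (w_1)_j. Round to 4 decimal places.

w1 = Jv₀ = ((-4)·4 + 7·(-1) + 1·0; 7·4 + (-3)·(-1) + 1·0; 1·4 + 1·(-1) + (-1)·0) = (-23, 31, 3)
w2 = Jw1 = ((-4)·(-23) + 7·31 + 1·3; 7·(-23) + (-3)·31 + 1·3; 1·(-23) + 1·31 + (-1)·3) = (312, -251, 5)
Ratio at component: -251 / 31 = -8.0968

-8.0968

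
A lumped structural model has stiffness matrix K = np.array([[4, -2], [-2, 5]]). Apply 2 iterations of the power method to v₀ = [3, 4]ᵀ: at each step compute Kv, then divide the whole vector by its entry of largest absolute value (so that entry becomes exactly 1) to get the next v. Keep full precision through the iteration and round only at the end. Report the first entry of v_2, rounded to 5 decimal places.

-0.19355

Kv0 = (4.000000, 14.000000); divide by 14.000000 → v1 = (0.285714, 1.000000)
Kv1 = (-0.857143, 4.428571); divide by 4.428571 → v2 = (-0.193548, 1.000000)
Requested entry of v2: -12/62 = -0.19355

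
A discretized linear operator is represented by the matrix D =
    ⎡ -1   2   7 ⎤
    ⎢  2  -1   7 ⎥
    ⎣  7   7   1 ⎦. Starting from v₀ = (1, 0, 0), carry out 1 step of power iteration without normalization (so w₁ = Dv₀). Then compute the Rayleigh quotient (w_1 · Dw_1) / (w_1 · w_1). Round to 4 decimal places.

w1 = Dv₀ = ((-1)·1 + 2·0 + 7·0; 2·1 + (-1)·0 + 7·0; 7·1 + 7·0 + 1·0) = (-1, 2, 7)
Dw1 = (54, 45, 14)
w1·Dw1 = (-1)·54 + 2·45 + 7·14 = 134; w1·w1 = (-1)·(-1) + 2·2 + 7·7 = 54
λ ≈ 134/54 = 2.4815

2.4815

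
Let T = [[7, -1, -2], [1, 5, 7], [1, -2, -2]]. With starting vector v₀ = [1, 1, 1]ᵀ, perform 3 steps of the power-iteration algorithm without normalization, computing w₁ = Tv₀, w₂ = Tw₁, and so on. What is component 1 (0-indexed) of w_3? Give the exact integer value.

w1 = Tv₀ = (7·1 + (-1)·1 + (-2)·1; 1·1 + 5·1 + 7·1; 1·1 + (-2)·1 + (-2)·1) = (4, 13, -3)
w2 = Tw1 = (7·4 + (-1)·13 + (-2)·(-3); 1·4 + 5·13 + 7·(-3); 1·4 + (-2)·13 + (-2)·(-3)) = (21, 48, -16)
w3 = Tw2 = (131, 149, -43)
The requested component of w3 is 149.

149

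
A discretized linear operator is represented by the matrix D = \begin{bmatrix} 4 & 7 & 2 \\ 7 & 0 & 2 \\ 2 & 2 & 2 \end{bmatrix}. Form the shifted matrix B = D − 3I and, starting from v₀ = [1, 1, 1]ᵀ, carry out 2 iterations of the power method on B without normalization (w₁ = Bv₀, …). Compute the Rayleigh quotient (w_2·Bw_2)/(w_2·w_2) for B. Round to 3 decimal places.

B = D − 3I has rows (1, 7, 2); (7, -3, 2); (2, 2, -1)
w1 = Bv₀ = (1·1 + 7·1 + 2·1; 7·1 + (-3)·1 + 2·1; 2·1 + 2·1 + (-1)·1) = (10, 6, 3)
w2 = Bw1 = (1·10 + 7·6 + 2·3; 7·10 + (-3)·6 + 2·3; 2·10 + 2·6 + (-1)·3) = (58, 58, 29)
Bw2 = (522, 290, 203)
w2·Bw2 = 52983; w2·w2 = 7569; μ ≈ 52983/7569 = 7.000

μ ≈ 7.000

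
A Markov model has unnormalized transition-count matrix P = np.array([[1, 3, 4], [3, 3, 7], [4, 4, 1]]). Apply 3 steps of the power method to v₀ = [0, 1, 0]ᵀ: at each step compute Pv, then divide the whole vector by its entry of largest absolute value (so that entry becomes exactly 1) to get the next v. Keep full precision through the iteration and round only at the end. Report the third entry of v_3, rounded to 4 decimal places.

0.7751

Pv0 = (3.00000, 3.00000, 4.00000); divide by 4.00000 → v1 = (0.75000, 0.75000, 1.00000)
Pv1 = (7.00000, 11.50000, 7.00000); divide by 11.50000 → v2 = (0.60870, 1.00000, 0.60870)
Pv2 = (6.04348, 9.08696, 7.04348); divide by 9.08696 → v3 = (0.66507, 1.00000, 0.77512)
Requested entry of v3: 324/418 = 0.7751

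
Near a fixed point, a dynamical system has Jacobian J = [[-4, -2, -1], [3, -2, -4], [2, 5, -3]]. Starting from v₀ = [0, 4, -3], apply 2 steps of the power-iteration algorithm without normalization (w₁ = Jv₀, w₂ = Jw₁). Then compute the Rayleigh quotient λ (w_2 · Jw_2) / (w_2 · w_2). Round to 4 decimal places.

-1.6919

w1 = Jv₀ = ((-4)·0 + (-2)·4 + (-1)·(-3); 3·0 + (-2)·4 + (-4)·(-3); 2·0 + 5·4 + (-3)·(-3)) = (-5, 4, 29)
w2 = Jw1 = ((-4)·(-5) + (-2)·4 + (-1)·29; 3·(-5) + (-2)·4 + (-4)·29; 2·(-5) + 5·4 + (-3)·29) = (-17, -139, -77)
Jw2 = (423, 535, -498)
w2·Jw2 = (-17)·423 + (-139)·535 + (-77)·(-498) = -43210; w2·w2 = (-17)·(-17) + (-139)·(-139) + (-77)·(-77) = 25539
λ ≈ -43210/25539 = -1.6919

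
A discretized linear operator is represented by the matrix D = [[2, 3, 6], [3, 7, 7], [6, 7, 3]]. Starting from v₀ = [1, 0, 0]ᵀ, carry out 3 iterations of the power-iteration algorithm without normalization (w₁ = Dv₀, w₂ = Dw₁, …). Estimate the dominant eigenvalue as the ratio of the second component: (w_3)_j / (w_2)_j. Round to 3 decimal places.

λ ≈ 14.304

w1 = Dv₀ = (2, 3, 6)
w2 = Dw1 = (49, 69, 51)
w3 = Dw2 = (611, 987, 930)
Ratio at component: 987 / 69 = 14.304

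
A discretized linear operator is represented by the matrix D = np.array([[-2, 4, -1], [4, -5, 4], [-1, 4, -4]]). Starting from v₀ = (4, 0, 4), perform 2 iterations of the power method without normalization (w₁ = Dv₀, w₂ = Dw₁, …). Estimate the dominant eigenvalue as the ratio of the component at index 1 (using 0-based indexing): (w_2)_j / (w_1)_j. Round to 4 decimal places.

-9.0000

w1 = Dv₀ = ((-2)·4 + 4·0 + (-1)·4; 4·4 + (-5)·0 + 4·4; (-1)·4 + 4·0 + (-4)·4) = (-12, 32, -20)
w2 = Dw1 = ((-2)·(-12) + 4·32 + (-1)·(-20); 4·(-12) + (-5)·32 + 4·(-20); (-1)·(-12) + 4·32 + (-4)·(-20)) = (172, -288, 220)
Ratio at component: -288 / 32 = -9.0000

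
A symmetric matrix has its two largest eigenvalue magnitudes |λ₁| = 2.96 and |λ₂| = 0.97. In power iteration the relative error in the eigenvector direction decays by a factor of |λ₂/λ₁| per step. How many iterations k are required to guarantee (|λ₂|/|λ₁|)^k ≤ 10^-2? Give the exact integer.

5

|λ₂/λ₁| = 0.97/2.96 = 0.32770
Need k ≥ ln(10^-2) / ln(0.32770) = -4.6052 / -1.1156 ≈ 4.128
Smallest integer k satisfying the bound: 5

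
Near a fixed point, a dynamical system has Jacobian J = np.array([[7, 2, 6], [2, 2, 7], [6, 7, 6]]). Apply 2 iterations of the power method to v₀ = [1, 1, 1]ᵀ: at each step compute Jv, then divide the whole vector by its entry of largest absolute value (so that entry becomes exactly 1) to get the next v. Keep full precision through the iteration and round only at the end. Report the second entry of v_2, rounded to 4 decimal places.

0.6584

Jv0 = (15.00000, 11.00000, 19.00000); divide by 19.00000 → v1 = (0.78947, 0.57895, 1.00000)
Jv1 = (12.68421, 9.73684, 14.78947); divide by 14.78947 → v2 = (0.85765, 0.65836, 1.00000)
Requested entry of v2: 185/281 = 0.6584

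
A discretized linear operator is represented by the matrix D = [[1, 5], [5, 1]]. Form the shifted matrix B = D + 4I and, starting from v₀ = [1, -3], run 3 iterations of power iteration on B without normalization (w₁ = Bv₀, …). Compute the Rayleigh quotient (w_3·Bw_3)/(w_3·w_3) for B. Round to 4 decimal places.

B = D + 4I has rows (5, 5); (5, 5)
w1 = Bv₀ = (5·1 + 5·(-3); 5·1 + 5·(-3)) = (-10, -10)
w2 = Bw1 = (5·(-10) + 5·(-10); 5·(-10) + 5·(-10)) = (-100, -100)
w3 = Bw2 = (-1000, -1000)
Bw3 = (-10000, -10000)
w3·Bw3 = 20000000; w3·w3 = 2000000; μ ≈ 20000000/2000000 = 10.0000

μ ≈ 10.0000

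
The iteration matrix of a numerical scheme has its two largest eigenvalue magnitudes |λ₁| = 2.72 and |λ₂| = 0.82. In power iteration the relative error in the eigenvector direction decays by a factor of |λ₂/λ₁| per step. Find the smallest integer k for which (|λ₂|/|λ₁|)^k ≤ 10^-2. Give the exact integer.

|λ₂/λ₁| = 0.82/2.72 = 0.30147
Need k ≥ ln(10^-2) / ln(0.30147) = -4.6052 / -1.1991 ≈ 3.841
Smallest integer k satisfying the bound: 4

4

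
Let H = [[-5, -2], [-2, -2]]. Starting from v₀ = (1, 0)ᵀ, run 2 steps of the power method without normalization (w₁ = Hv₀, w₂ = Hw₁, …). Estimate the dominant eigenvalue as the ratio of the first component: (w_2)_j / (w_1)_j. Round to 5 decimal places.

-5.80000

w1 = Hv₀ = (-5, -2)
w2 = Hw1 = (29, 14)
Ratio at component: 29 / -5 = -5.80000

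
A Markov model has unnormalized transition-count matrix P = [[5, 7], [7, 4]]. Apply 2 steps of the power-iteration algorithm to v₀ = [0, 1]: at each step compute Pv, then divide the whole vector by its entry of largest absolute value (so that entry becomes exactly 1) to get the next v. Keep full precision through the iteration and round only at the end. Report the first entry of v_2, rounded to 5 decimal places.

0.96923

Pv0 = (7.000000, 4.000000); divide by 7.000000 → v1 = (1.000000, 0.571429)
Pv1 = (9.000000, 9.285714); divide by 9.285714 → v2 = (0.969231, 1.000000)
Requested entry of v2: 63/65 = 0.96923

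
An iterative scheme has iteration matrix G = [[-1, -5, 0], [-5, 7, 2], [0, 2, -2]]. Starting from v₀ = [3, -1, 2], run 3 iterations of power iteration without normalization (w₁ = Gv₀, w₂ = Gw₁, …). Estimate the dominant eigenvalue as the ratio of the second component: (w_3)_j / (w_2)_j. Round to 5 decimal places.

λ ≈ 10.29730

w1 = Gv₀ = ((-1)·3 + (-5)·(-1) + 0·2; (-5)·3 + 7·(-1) + 2·2; 0·3 + 2·(-1) + (-2)·2) = (2, -18, -6)
w2 = Gw1 = ((-1)·2 + (-5)·(-18) + 0·(-6); (-5)·2 + 7·(-18) + 2·(-6); 0·2 + 2·(-18) + (-2)·(-6)) = (88, -148, -24)
w3 = Gw2 = (652, -1524, -248)
Ratio at component: -1524 / -148 = 10.29730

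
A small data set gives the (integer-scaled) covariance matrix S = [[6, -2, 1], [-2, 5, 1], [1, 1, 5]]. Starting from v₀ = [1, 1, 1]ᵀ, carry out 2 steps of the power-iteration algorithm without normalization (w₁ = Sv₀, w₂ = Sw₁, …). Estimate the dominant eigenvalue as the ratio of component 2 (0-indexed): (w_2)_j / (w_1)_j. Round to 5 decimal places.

w1 = Sv₀ = (5, 4, 7)
w2 = Sw1 = (29, 17, 44)
Ratio at component: 44 / 7 = 6.28571

λ ≈ 6.28571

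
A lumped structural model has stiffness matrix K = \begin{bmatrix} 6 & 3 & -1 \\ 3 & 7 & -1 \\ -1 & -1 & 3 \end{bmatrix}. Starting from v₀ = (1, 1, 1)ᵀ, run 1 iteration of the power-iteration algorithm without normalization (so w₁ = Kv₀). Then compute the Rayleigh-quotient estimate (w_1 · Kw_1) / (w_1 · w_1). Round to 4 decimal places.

w1 = Kv₀ = (6·1 + 3·1 + (-1)·1; 3·1 + 7·1 + (-1)·1; (-1)·1 + (-1)·1 + 3·1) = (8, 9, 1)
Kw1 = (74, 86, -14)
w1·Kw1 = 8·74 + 9·86 + 1·(-14) = 1352; w1·w1 = 8·8 + 9·9 + 1·1 = 146
λ ≈ 1352/146 = 9.2603

9.2603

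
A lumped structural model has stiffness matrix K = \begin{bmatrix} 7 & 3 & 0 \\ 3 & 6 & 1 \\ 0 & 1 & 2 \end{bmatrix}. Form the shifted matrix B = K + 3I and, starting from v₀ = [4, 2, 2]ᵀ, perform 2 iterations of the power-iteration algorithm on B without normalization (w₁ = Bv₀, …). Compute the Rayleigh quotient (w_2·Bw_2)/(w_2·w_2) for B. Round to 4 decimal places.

12.5667

B = K + 3I has rows (10, 3, 0); (3, 9, 1); (0, 1, 5)
w1 = Bv₀ = (10·4 + 3·2 + 0·2; 3·4 + 9·2 + 1·2; 0·4 + 1·2 + 5·2) = (46, 32, 12)
w2 = Bw1 = (10·46 + 3·32 + 0·12; 3·46 + 9·32 + 1·12; 0·46 + 1·32 + 5·12) = (556, 438, 92)
Bw2 = (6874, 5702, 898)
w2·Bw2 = 6402036; w2·w2 = 509444; μ ≈ 6402036/509444 = 12.5667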